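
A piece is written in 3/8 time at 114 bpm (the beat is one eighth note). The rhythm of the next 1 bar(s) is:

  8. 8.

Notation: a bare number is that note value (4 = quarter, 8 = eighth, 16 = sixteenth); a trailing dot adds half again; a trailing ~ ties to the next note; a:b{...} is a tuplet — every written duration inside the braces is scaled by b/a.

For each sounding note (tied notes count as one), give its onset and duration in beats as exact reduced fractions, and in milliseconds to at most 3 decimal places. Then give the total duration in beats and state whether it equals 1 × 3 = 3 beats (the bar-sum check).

1) 0.0ms=0b +789.474ms=3/2b
2) 789.474ms=3/2b +789.474ms=3/2b
Σ=3b of 3 (114bpm 3/8) — PASS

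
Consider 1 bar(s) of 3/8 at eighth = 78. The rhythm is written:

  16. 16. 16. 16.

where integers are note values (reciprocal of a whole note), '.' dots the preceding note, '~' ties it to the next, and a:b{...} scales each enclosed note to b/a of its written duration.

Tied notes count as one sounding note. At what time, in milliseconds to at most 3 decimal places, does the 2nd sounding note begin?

note 2 onset = 3/4b = 576.923ms

1. 0.0ms @ 0 + 576.923ms (3/4)
2. 576.923ms @ 3/4 + 576.923ms (3/4)
3. 1153.846ms @ 3/2 + 576.923ms (3/4)
4. 1730.769ms @ 9/4 + 576.923ms (3/4)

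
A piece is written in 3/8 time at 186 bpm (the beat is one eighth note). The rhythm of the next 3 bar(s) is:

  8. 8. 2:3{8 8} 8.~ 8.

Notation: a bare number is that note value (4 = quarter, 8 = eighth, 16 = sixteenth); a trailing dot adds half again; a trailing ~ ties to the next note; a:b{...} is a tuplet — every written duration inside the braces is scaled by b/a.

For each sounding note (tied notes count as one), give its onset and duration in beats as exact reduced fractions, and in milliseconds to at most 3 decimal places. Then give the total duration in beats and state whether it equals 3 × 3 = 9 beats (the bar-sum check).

1) 0.0ms=0b +483.871ms=3/2b
2) 483.871ms=3/2b +483.871ms=3/2b
3) 967.742ms=3b +483.871ms=3/2b
4) 1451.613ms=9/2b +483.871ms=3/2b
5) 1935.484ms=6b +967.742ms=3b
Σ=9b of 9 (186bpm 3/8) — PASS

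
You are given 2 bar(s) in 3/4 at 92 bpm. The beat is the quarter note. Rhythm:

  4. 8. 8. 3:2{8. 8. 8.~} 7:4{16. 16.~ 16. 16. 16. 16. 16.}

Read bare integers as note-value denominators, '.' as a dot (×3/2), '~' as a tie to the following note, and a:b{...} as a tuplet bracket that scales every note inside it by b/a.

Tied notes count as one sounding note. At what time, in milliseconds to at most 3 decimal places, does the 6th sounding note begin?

1. 0.0ms @ 0 + 978.261ms (3/2)
2. 978.261ms @ 3/2 + 489.13ms (3/4)
3. 1467.391ms @ 9/4 + 489.13ms (3/4)
4. 1956.522ms @ 3 + 326.087ms (1/2)
5. 2282.609ms @ 7/2 + 326.087ms (1/2)
6. 2608.696ms @ 4 + 465.839ms (5/7)
7. 3074.534ms @ 33/7 + 279.503ms (3/7)
8. 3354.037ms @ 36/7 + 139.752ms (3/14)
9. 3493.789ms @ 75/14 + 139.752ms (3/14)
10. 3633.54ms @ 39/7 + 139.752ms (3/14)
11. 3773.292ms @ 81/14 + 139.752ms (3/14)

note 6 onset = 4b = 2608.696ms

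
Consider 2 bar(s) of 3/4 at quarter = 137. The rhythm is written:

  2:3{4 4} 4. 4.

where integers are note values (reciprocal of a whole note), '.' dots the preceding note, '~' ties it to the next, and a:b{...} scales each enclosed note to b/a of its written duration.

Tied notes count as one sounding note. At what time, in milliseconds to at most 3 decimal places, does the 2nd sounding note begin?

note 2 onset = 3/2b = 656.934ms

1. 0.0ms @ 0 + 656.934ms (3/2)
2. 656.934ms @ 3/2 + 656.934ms (3/2)
3. 1313.869ms @ 3 + 656.934ms (3/2)
4. 1970.803ms @ 9/2 + 656.934ms (3/2)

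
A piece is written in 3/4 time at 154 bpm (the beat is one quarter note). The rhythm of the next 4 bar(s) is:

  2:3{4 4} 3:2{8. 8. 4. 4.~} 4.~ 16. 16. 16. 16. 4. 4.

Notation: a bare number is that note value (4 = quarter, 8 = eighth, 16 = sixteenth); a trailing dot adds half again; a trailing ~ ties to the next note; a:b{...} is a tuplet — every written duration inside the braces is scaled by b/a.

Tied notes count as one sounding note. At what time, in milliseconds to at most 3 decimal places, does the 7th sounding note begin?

note 7 onset = 63/8b = 3068.182ms

1. 0.0ms @ 0 + 584.416ms (3/2)
2. 584.416ms @ 3/2 + 584.416ms (3/2)
3. 1168.831ms @ 3 + 194.805ms (1/2)
4. 1363.636ms @ 7/2 + 194.805ms (1/2)
5. 1558.442ms @ 4 + 389.61ms (1)
6. 1948.052ms @ 5 + 1120.13ms (23/8)
7. 3068.182ms @ 63/8 + 146.104ms (3/8)
8. 3214.286ms @ 33/4 + 146.104ms (3/8)
9. 3360.39ms @ 69/8 + 146.104ms (3/8)
10. 3506.494ms @ 9 + 584.416ms (3/2)
11. 4090.909ms @ 21/2 + 584.416ms (3/2)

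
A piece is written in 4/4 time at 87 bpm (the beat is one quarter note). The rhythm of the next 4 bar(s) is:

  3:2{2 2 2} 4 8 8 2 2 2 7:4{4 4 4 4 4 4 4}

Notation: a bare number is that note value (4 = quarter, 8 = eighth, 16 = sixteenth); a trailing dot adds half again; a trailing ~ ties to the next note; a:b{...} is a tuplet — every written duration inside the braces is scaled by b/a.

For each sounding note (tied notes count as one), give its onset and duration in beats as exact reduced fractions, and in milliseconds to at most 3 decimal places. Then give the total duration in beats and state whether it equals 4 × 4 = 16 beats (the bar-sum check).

1) 0.0ms=0b +919.54ms=4/3b
2) 919.54ms=4/3b +919.54ms=4/3b
3) 1839.08ms=8/3b +919.54ms=4/3b
4) 2758.621ms=4b +689.655ms=1b
5) 3448.276ms=5b +344.828ms=1/2b
6) 3793.103ms=11/2b +344.828ms=1/2b
7) 4137.931ms=6b +1379.31ms=2b
8) 5517.241ms=8b +1379.31ms=2b
9) 6896.552ms=10b +1379.31ms=2b
10) 8275.862ms=12b +394.089ms=4/7b
11) 8669.951ms=88/7b +394.089ms=4/7b
12) 9064.039ms=92/7b +394.089ms=4/7b
13) 9458.128ms=96/7b +394.089ms=4/7b
14) 9852.217ms=100/7b +394.089ms=4/7b
15) 10246.305ms=104/7b +394.089ms=4/7b
16) 10640.394ms=108/7b +394.089ms=4/7b
Σ=16b of 16 (87bpm 4/4) — PASS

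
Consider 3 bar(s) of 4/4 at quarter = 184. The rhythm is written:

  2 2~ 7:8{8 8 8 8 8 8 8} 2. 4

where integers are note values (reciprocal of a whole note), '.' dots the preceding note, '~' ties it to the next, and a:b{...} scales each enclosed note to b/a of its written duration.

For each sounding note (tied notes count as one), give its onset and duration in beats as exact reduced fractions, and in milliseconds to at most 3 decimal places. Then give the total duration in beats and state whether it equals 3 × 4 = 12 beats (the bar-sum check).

1) 0.0ms=0b +652.174ms=2b
2) 652.174ms=2b +838.509ms=18/7b
3) 1490.683ms=32/7b +186.335ms=4/7b
4) 1677.019ms=36/7b +186.335ms=4/7b
5) 1863.354ms=40/7b +186.335ms=4/7b
6) 2049.689ms=44/7b +186.335ms=4/7b
7) 2236.025ms=48/7b +186.335ms=4/7b
8) 2422.36ms=52/7b +186.335ms=4/7b
9) 2608.696ms=8b +978.261ms=3b
10) 3586.957ms=11b +326.087ms=1b
Σ=12b of 12 (184bpm 4/4) — PASS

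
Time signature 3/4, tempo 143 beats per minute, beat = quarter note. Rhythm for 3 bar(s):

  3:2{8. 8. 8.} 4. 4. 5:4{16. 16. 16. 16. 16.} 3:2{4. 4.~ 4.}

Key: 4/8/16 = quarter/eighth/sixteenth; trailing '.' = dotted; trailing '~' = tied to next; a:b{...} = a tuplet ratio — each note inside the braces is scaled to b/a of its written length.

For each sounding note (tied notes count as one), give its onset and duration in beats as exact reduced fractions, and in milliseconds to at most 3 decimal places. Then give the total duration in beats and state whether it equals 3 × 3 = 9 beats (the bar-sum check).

1) 0.0ms=0b +209.79ms=1/2b
2) 209.79ms=1/2b +209.79ms=1/2b
3) 419.58ms=1b +209.79ms=1/2b
4) 629.371ms=3/2b +629.371ms=3/2b
5) 1258.741ms=3b +629.371ms=3/2b
6) 1888.112ms=9/2b +125.874ms=3/10b
7) 2013.986ms=24/5b +125.874ms=3/10b
8) 2139.86ms=51/10b +125.874ms=3/10b
9) 2265.734ms=27/5b +125.874ms=3/10b
10) 2391.608ms=57/10b +125.874ms=3/10b
11) 2517.483ms=6b +419.58ms=1b
12) 2937.063ms=7b +839.161ms=2b
Σ=9b of 9 (143bpm 3/4) — PASS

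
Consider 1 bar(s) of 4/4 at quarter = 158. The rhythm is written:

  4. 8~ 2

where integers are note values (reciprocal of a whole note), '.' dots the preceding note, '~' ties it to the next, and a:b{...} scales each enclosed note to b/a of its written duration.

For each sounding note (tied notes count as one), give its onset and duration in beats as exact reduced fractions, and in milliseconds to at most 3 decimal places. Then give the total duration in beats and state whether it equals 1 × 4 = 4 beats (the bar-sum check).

1) 0.0ms=0b +569.62ms=3/2b
2) 569.62ms=3/2b +949.367ms=5/2b
Σ=4b of 4 (158bpm 4/4) — PASS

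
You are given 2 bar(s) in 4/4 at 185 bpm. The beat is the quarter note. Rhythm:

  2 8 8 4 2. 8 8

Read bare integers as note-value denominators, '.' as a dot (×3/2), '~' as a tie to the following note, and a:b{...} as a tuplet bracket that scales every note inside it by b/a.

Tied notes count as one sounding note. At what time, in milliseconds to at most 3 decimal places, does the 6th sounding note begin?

1. 0.0ms @ 0 + 648.649ms (2)
2. 648.649ms @ 2 + 162.162ms (1/2)
3. 810.811ms @ 5/2 + 162.162ms (1/2)
4. 972.973ms @ 3 + 324.324ms (1)
5. 1297.297ms @ 4 + 972.973ms (3)
6. 2270.27ms @ 7 + 162.162ms (1/2)
7. 2432.432ms @ 15/2 + 162.162ms (1/2)

note 6 onset = 7b = 2270.27ms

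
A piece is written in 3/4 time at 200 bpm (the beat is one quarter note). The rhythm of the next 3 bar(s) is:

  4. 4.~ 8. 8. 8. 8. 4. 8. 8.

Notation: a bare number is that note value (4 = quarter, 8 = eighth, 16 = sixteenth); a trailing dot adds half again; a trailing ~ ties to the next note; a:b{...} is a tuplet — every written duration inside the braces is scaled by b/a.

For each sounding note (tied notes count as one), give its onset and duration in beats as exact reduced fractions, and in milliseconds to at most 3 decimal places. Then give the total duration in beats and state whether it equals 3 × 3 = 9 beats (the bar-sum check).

1) 0.0ms=0b +450.0ms=3/2b
2) 450.0ms=3/2b +675.0ms=9/4b
3) 1125.0ms=15/4b +225.0ms=3/4b
4) 1350.0ms=9/2b +225.0ms=3/4b
5) 1575.0ms=21/4b +225.0ms=3/4b
6) 1800.0ms=6b +450.0ms=3/2b
7) 2250.0ms=15/2b +225.0ms=3/4b
8) 2475.0ms=33/4b +225.0ms=3/4b
Σ=9b of 9 (200bpm 3/4) — PASS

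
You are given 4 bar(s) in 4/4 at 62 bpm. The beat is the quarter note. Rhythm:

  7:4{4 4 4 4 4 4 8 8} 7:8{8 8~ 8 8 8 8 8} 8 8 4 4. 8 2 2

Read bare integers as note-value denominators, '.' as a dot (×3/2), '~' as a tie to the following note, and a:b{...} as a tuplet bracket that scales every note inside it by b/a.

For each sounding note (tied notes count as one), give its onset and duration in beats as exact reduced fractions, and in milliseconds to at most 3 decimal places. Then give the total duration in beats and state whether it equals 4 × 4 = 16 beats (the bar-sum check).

1) 0.0ms=0b +552.995ms=4/7b
2) 552.995ms=4/7b +552.995ms=4/7b
3) 1105.991ms=8/7b +552.995ms=4/7b
4) 1658.986ms=12/7b +552.995ms=4/7b
5) 2211.982ms=16/7b +552.995ms=4/7b
6) 2764.977ms=20/7b +552.995ms=4/7b
7) 3317.972ms=24/7b +276.498ms=2/7b
8) 3594.47ms=26/7b +276.498ms=2/7b
9) 3870.968ms=4b +552.995ms=4/7b
10) 4423.963ms=32/7b +1105.991ms=8/7b
11) 5529.954ms=40/7b +552.995ms=4/7b
12) 6082.949ms=44/7b +552.995ms=4/7b
13) 6635.945ms=48/7b +552.995ms=4/7b
14) 7188.94ms=52/7b +552.995ms=4/7b
15) 7741.935ms=8b +483.871ms=1/2b
16) 8225.806ms=17/2b +483.871ms=1/2b
17) 8709.677ms=9b +967.742ms=1b
18) 9677.419ms=10b +1451.613ms=3/2b
19) 11129.032ms=23/2b +483.871ms=1/2b
20) 11612.903ms=12b +1935.484ms=2b
21) 13548.387ms=14b +1935.484ms=2b
Σ=16b of 16 (62bpm 4/4) — PASS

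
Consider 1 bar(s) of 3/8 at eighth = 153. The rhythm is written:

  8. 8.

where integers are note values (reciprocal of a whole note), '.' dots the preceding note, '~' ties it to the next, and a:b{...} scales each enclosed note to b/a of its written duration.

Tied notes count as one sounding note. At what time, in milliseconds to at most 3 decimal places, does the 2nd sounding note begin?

1. 0.0ms @ 0 + 588.235ms (3/2)
2. 588.235ms @ 3/2 + 588.235ms (3/2)

note 2 onset = 3/2b = 588.235ms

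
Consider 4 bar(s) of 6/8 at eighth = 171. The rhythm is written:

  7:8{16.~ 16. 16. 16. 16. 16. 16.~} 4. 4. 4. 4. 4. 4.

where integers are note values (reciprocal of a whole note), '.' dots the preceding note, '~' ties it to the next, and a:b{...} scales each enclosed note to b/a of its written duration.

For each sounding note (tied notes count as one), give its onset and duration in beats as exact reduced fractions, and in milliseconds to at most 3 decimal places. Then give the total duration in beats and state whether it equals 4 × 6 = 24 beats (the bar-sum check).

1) 0.0ms=0b +601.504ms=12/7b
2) 601.504ms=12/7b +300.752ms=6/7b
3) 902.256ms=18/7b +300.752ms=6/7b
4) 1203.008ms=24/7b +300.752ms=6/7b
5) 1503.759ms=30/7b +300.752ms=6/7b
6) 1804.511ms=36/7b +1353.383ms=27/7b
7) 3157.895ms=9b +1052.632ms=3b
8) 4210.526ms=12b +1052.632ms=3b
9) 5263.158ms=15b +1052.632ms=3b
10) 6315.789ms=18b +1052.632ms=3b
11) 7368.421ms=21b +1052.632ms=3b
Σ=24b of 24 (171bpm 6/8) — PASS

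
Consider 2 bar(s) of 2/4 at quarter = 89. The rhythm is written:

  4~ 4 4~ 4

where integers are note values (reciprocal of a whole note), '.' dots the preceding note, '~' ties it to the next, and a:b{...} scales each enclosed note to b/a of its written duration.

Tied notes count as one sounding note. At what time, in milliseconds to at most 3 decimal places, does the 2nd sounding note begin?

note 2 onset = 2b = 1348.315ms

1. 0.0ms @ 0 + 1348.315ms (2)
2. 1348.315ms @ 2 + 1348.315ms (2)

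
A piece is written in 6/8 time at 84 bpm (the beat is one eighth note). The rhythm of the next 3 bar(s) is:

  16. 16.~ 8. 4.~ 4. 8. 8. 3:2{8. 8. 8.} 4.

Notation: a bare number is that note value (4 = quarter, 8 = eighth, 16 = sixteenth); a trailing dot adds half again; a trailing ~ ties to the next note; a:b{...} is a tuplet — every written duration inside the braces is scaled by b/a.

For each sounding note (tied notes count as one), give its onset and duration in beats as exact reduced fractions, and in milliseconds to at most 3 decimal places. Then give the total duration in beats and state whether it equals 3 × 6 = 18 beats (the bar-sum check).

1) 0.0ms=0b +535.714ms=3/4b
2) 535.714ms=3/4b +1607.143ms=9/4b
3) 2142.857ms=3b +4285.714ms=6b
4) 6428.571ms=9b +1071.429ms=3/2b
5) 7500.0ms=21/2b +1071.429ms=3/2b
6) 8571.429ms=12b +714.286ms=1b
7) 9285.714ms=13b +714.286ms=1b
8) 10000.0ms=14b +714.286ms=1b
9) 10714.286ms=15b +2142.857ms=3b
Σ=18b of 18 (84bpm 6/8) — PASS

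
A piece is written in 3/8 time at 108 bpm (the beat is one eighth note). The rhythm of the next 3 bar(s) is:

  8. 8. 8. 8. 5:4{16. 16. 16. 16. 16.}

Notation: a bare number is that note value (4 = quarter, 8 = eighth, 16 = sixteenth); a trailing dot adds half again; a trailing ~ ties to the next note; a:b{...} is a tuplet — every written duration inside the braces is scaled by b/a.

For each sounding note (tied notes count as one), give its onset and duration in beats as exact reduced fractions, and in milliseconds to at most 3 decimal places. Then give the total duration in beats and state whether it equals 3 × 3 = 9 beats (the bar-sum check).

1) 0.0ms=0b +833.333ms=3/2b
2) 833.333ms=3/2b +833.333ms=3/2b
3) 1666.667ms=3b +833.333ms=3/2b
4) 2500.0ms=9/2b +833.333ms=3/2b
5) 3333.333ms=6b +333.333ms=3/5b
6) 3666.667ms=33/5b +333.333ms=3/5b
7) 4000.0ms=36/5b +333.333ms=3/5b
8) 4333.333ms=39/5b +333.333ms=3/5b
9) 4666.667ms=42/5b +333.333ms=3/5b
Σ=9b of 9 (108bpm 3/8) — PASS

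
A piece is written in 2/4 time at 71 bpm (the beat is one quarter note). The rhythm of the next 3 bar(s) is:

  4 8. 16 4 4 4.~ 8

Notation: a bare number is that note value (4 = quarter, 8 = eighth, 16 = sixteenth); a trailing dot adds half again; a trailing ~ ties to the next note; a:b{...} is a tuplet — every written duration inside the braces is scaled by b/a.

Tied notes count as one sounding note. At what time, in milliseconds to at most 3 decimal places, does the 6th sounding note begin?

1. 0.0ms @ 0 + 845.07ms (1)
2. 845.07ms @ 1 + 633.803ms (3/4)
3. 1478.873ms @ 7/4 + 211.268ms (1/4)
4. 1690.141ms @ 2 + 845.07ms (1)
5. 2535.211ms @ 3 + 845.07ms (1)
6. 3380.282ms @ 4 + 1690.141ms (2)

note 6 onset = 4b = 3380.282ms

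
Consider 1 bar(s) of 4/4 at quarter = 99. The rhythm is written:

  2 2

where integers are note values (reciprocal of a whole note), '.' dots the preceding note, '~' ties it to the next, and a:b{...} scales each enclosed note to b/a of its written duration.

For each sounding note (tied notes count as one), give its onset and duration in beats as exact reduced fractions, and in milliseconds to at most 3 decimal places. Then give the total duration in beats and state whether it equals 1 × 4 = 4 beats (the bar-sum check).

1) 0.0ms=0b +1212.121ms=2b
2) 1212.121ms=2b +1212.121ms=2b
Σ=4b of 4 (99bpm 4/4) — PASS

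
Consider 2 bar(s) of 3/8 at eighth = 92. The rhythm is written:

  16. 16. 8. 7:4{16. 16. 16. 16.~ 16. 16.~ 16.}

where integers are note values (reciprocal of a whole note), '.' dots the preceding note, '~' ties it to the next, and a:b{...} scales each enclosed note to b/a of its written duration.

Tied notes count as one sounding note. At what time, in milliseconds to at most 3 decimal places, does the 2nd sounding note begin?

1. 0.0ms @ 0 + 489.13ms (3/4)
2. 489.13ms @ 3/4 + 489.13ms (3/4)
3. 978.261ms @ 3/2 + 978.261ms (3/2)
4. 1956.522ms @ 3 + 279.503ms (3/7)
5. 2236.025ms @ 24/7 + 279.503ms (3/7)
6. 2515.528ms @ 27/7 + 279.503ms (3/7)
7. 2795.031ms @ 30/7 + 559.006ms (6/7)
8. 3354.037ms @ 36/7 + 559.006ms (6/7)

note 2 onset = 3/4b = 489.13ms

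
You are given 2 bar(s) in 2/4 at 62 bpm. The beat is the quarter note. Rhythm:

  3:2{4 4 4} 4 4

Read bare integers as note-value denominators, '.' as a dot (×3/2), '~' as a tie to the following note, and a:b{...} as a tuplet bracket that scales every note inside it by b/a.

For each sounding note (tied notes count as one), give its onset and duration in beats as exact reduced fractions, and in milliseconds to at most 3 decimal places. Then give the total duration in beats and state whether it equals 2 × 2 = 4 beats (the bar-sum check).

1) 0.0ms=0b +645.161ms=2/3b
2) 645.161ms=2/3b +645.161ms=2/3b
3) 1290.323ms=4/3b +645.161ms=2/3b
4) 1935.484ms=2b +967.742ms=1b
5) 2903.226ms=3b +967.742ms=1b
Σ=4b of 4 (62bpm 2/4) — PASS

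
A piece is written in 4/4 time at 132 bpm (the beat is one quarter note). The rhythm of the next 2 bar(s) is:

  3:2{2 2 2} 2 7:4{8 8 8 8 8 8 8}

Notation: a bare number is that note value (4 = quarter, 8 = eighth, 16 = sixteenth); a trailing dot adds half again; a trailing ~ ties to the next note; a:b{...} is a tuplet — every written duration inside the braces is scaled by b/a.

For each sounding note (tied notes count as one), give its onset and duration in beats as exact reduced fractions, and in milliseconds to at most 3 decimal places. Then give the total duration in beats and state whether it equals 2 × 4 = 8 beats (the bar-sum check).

1) 0.0ms=0b +606.061ms=4/3b
2) 606.061ms=4/3b +606.061ms=4/3b
3) 1212.121ms=8/3b +606.061ms=4/3b
4) 1818.182ms=4b +909.091ms=2b
5) 2727.273ms=6b +129.87ms=2/7b
6) 2857.143ms=44/7b +129.87ms=2/7b
7) 2987.013ms=46/7b +129.87ms=2/7b
8) 3116.883ms=48/7b +129.87ms=2/7b
9) 3246.753ms=50/7b +129.87ms=2/7b
10) 3376.623ms=52/7b +129.87ms=2/7b
11) 3506.494ms=54/7b +129.87ms=2/7b
Σ=8b of 8 (132bpm 4/4) — PASS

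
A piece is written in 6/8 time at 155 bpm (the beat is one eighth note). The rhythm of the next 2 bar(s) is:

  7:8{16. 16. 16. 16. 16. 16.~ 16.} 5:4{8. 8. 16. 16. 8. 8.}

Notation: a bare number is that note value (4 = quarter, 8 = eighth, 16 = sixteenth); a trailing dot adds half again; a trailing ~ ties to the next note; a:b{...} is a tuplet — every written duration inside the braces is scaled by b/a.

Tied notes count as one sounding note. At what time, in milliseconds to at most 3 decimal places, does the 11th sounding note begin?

1. 0.0ms @ 0 + 331.797ms (6/7)
2. 331.797ms @ 6/7 + 331.797ms (6/7)
3. 663.594ms @ 12/7 + 331.797ms (6/7)
4. 995.392ms @ 18/7 + 331.797ms (6/7)
5. 1327.189ms @ 24/7 + 331.797ms (6/7)
6. 1658.986ms @ 30/7 + 663.594ms (12/7)
7. 2322.581ms @ 6 + 464.516ms (6/5)
8. 2787.097ms @ 36/5 + 464.516ms (6/5)
9. 3251.613ms @ 42/5 + 232.258ms (3/5)
10. 3483.871ms @ 9 + 232.258ms (3/5)
11. 3716.129ms @ 48/5 + 464.516ms (6/5)
12. 4180.645ms @ 54/5 + 464.516ms (6/5)

note 11 onset = 48/5b = 3716.129ms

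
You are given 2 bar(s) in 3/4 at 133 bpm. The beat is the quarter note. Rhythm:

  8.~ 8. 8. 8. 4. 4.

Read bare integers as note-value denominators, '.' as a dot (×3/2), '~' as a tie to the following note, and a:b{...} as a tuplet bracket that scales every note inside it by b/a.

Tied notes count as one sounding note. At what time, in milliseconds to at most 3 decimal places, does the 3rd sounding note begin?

note 3 onset = 9/4b = 1015.038ms

1. 0.0ms @ 0 + 676.692ms (3/2)
2. 676.692ms @ 3/2 + 338.346ms (3/4)
3. 1015.038ms @ 9/4 + 338.346ms (3/4)
4. 1353.383ms @ 3 + 676.692ms (3/2)
5. 2030.075ms @ 9/2 + 676.692ms (3/2)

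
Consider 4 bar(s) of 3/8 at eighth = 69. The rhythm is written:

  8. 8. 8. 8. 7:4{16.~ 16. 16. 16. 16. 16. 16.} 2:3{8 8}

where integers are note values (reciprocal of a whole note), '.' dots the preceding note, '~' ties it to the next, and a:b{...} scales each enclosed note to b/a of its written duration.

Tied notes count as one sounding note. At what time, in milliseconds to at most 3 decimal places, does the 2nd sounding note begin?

1. 0.0ms @ 0 + 1304.348ms (3/2)
2. 1304.348ms @ 3/2 + 1304.348ms (3/2)
3. 2608.696ms @ 3 + 1304.348ms (3/2)
4. 3913.043ms @ 9/2 + 1304.348ms (3/2)
5. 5217.391ms @ 6 + 745.342ms (6/7)
6. 5962.733ms @ 48/7 + 372.671ms (3/7)
7. 6335.404ms @ 51/7 + 372.671ms (3/7)
8. 6708.075ms @ 54/7 + 372.671ms (3/7)
9. 7080.745ms @ 57/7 + 372.671ms (3/7)
10. 7453.416ms @ 60/7 + 372.671ms (3/7)
11. 7826.087ms @ 9 + 1304.348ms (3/2)
12. 9130.435ms @ 21/2 + 1304.348ms (3/2)

note 2 onset = 3/2b = 1304.348ms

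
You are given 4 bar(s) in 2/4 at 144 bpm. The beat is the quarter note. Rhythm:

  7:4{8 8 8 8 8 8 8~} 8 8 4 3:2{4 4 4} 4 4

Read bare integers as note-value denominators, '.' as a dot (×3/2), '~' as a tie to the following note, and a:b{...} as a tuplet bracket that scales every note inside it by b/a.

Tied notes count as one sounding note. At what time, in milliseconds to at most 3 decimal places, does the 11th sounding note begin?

note 11 onset = 14/3b = 1944.444ms

1. 0.0ms @ 0 + 119.048ms (2/7)
2. 119.048ms @ 2/7 + 119.048ms (2/7)
3. 238.095ms @ 4/7 + 119.048ms (2/7)
4. 357.143ms @ 6/7 + 119.048ms (2/7)
5. 476.19ms @ 8/7 + 119.048ms (2/7)
6. 595.238ms @ 10/7 + 119.048ms (2/7)
7. 714.286ms @ 12/7 + 327.381ms (11/14)
8. 1041.667ms @ 5/2 + 208.333ms (1/2)
9. 1250.0ms @ 3 + 416.667ms (1)
10. 1666.667ms @ 4 + 277.778ms (2/3)
11. 1944.444ms @ 14/3 + 277.778ms (2/3)
12. 2222.222ms @ 16/3 + 277.778ms (2/3)
13. 2500.0ms @ 6 + 416.667ms (1)
14. 2916.667ms @ 7 + 416.667ms (1)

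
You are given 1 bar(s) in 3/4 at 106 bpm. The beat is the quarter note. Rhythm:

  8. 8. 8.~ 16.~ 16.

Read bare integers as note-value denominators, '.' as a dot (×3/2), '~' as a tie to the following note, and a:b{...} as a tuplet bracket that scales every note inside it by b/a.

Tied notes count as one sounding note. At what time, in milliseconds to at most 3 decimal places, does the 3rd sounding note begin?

note 3 onset = 3/2b = 849.057ms

1. 0.0ms @ 0 + 424.528ms (3/4)
2. 424.528ms @ 3/4 + 424.528ms (3/4)
3. 849.057ms @ 3/2 + 849.057ms (3/2)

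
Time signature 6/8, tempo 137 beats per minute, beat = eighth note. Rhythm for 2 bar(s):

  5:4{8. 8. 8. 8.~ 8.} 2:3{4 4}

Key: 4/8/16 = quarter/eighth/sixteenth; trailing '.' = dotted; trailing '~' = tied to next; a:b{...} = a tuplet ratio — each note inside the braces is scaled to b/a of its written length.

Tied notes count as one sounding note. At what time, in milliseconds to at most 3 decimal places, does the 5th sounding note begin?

note 5 onset = 6b = 2627.737ms

1. 0.0ms @ 0 + 525.547ms (6/5)
2. 525.547ms @ 6/5 + 525.547ms (6/5)
3. 1051.095ms @ 12/5 + 525.547ms (6/5)
4. 1576.642ms @ 18/5 + 1051.095ms (12/5)
5. 2627.737ms @ 6 + 1313.869ms (3)
6. 3941.606ms @ 9 + 1313.869ms (3)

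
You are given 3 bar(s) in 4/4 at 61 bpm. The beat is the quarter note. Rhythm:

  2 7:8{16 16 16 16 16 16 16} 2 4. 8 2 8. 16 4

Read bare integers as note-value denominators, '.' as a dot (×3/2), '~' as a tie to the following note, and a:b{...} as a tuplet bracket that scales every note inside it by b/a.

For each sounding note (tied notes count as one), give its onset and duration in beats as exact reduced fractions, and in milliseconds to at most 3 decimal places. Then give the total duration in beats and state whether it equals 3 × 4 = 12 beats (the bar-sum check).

1) 0.0ms=0b +1967.213ms=2b
2) 1967.213ms=2b +281.03ms=2/7b
3) 2248.244ms=16/7b +281.03ms=2/7b
4) 2529.274ms=18/7b +281.03ms=2/7b
5) 2810.304ms=20/7b +281.03ms=2/7b
6) 3091.335ms=22/7b +281.03ms=2/7b
7) 3372.365ms=24/7b +281.03ms=2/7b
8) 3653.396ms=26/7b +281.03ms=2/7b
9) 3934.426ms=4b +1967.213ms=2b
10) 5901.639ms=6b +1475.41ms=3/2b
11) 7377.049ms=15/2b +491.803ms=1/2b
12) 7868.852ms=8b +1967.213ms=2b
13) 9836.066ms=10b +737.705ms=3/4b
14) 10573.77ms=43/4b +245.902ms=1/4b
15) 10819.672ms=11b +983.607ms=1b
Σ=12b of 12 (61bpm 4/4) — PASS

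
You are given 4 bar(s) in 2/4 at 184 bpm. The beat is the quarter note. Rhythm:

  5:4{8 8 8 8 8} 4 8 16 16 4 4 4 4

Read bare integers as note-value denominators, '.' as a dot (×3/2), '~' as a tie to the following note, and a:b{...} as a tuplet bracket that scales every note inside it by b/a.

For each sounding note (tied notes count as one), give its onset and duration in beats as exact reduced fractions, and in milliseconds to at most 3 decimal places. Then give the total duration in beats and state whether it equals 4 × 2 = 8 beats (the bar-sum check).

1) 0.0ms=0b +130.435ms=2/5b
2) 130.435ms=2/5b +130.435ms=2/5b
3) 260.87ms=4/5b +130.435ms=2/5b
4) 391.304ms=6/5b +130.435ms=2/5b
5) 521.739ms=8/5b +130.435ms=2/5b
6) 652.174ms=2b +326.087ms=1b
7) 978.261ms=3b +163.043ms=1/2b
8) 1141.304ms=7/2b +81.522ms=1/4b
9) 1222.826ms=15/4b +81.522ms=1/4b
10) 1304.348ms=4b +326.087ms=1b
11) 1630.435ms=5b +326.087ms=1b
12) 1956.522ms=6b +326.087ms=1b
13) 2282.609ms=7b +326.087ms=1b
Σ=8b of 8 (184bpm 2/4) — PASS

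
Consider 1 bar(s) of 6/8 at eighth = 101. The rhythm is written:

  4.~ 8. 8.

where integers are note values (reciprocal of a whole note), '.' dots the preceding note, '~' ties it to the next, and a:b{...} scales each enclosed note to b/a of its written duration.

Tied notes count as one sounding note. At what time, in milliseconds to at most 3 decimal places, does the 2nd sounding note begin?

note 2 onset = 9/2b = 2673.267ms

1. 0.0ms @ 0 + 2673.267ms (9/2)
2. 2673.267ms @ 9/2 + 891.089ms (3/2)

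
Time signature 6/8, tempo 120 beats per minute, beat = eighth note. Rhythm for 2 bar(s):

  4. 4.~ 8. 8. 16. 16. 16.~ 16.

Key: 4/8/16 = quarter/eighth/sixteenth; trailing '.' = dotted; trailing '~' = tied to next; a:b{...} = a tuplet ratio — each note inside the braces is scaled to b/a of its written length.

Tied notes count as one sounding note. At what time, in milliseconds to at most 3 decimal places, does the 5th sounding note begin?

1. 0.0ms @ 0 + 1500.0ms (3)
2. 1500.0ms @ 3 + 2250.0ms (9/2)
3. 3750.0ms @ 15/2 + 750.0ms (3/2)
4. 4500.0ms @ 9 + 375.0ms (3/4)
5. 4875.0ms @ 39/4 + 375.0ms (3/4)
6. 5250.0ms @ 21/2 + 750.0ms (3/2)

note 5 onset = 39/4b = 4875.0ms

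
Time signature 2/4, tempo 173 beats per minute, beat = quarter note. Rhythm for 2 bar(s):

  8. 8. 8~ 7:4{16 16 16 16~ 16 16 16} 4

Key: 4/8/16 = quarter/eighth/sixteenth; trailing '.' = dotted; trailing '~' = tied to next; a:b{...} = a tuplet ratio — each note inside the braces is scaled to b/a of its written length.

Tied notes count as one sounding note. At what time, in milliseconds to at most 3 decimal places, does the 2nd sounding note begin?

1. 0.0ms @ 0 + 260.116ms (3/4)
2. 260.116ms @ 3/4 + 260.116ms (3/4)
3. 520.231ms @ 3/2 + 222.956ms (9/14)
4. 743.187ms @ 15/7 + 49.546ms (1/7)
5. 792.733ms @ 16/7 + 49.546ms (1/7)
6. 842.279ms @ 17/7 + 99.092ms (2/7)
7. 941.371ms @ 19/7 + 49.546ms (1/7)
8. 990.917ms @ 20/7 + 49.546ms (1/7)
9. 1040.462ms @ 3 + 346.821ms (1)

note 2 onset = 3/4b = 260.116ms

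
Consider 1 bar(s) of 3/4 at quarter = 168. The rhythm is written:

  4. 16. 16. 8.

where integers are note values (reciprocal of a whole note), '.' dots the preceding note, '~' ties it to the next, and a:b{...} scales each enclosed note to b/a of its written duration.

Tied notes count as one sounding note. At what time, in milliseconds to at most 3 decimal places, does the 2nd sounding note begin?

note 2 onset = 3/2b = 535.714ms

1. 0.0ms @ 0 + 535.714ms (3/2)
2. 535.714ms @ 3/2 + 133.929ms (3/8)
3. 669.643ms @ 15/8 + 133.929ms (3/8)
4. 803.571ms @ 9/4 + 267.857ms (3/4)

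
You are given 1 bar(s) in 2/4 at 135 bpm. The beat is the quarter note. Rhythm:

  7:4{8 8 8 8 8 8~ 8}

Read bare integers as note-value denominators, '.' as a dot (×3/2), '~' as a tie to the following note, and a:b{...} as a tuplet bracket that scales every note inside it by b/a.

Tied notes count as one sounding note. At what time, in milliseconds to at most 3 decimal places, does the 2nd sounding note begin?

note 2 onset = 2/7b = 126.984ms

1. 0.0ms @ 0 + 126.984ms (2/7)
2. 126.984ms @ 2/7 + 126.984ms (2/7)
3. 253.968ms @ 4/7 + 126.984ms (2/7)
4. 380.952ms @ 6/7 + 126.984ms (2/7)
5. 507.937ms @ 8/7 + 126.984ms (2/7)
6. 634.921ms @ 10/7 + 253.968ms (4/7)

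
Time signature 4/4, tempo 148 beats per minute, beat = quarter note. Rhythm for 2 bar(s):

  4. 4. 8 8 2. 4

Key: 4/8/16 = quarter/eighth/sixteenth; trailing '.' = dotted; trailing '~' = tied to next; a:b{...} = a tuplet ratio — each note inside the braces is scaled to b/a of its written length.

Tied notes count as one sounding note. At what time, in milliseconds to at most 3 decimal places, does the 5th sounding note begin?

note 5 onset = 4b = 1621.622ms

1. 0.0ms @ 0 + 608.108ms (3/2)
2. 608.108ms @ 3/2 + 608.108ms (3/2)
3. 1216.216ms @ 3 + 202.703ms (1/2)
4. 1418.919ms @ 7/2 + 202.703ms (1/2)
5. 1621.622ms @ 4 + 1216.216ms (3)
6. 2837.838ms @ 7 + 405.405ms (1)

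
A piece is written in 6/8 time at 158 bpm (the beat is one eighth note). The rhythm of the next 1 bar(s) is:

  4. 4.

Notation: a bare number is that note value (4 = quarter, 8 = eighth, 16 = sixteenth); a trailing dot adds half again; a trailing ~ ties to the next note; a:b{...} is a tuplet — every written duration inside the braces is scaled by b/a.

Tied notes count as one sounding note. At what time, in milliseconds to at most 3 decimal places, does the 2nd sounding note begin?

1. 0.0ms @ 0 + 1139.241ms (3)
2. 1139.241ms @ 3 + 1139.241ms (3)

note 2 onset = 3b = 1139.241ms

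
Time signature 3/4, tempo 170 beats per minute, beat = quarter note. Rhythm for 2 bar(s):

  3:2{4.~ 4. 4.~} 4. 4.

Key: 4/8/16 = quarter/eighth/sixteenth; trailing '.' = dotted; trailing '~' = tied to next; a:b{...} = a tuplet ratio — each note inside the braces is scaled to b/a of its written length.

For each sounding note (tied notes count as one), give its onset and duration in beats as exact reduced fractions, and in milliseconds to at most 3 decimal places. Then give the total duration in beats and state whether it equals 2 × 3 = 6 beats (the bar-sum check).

1) 0.0ms=0b +705.882ms=2b
2) 705.882ms=2b +882.353ms=5/2b
3) 1588.235ms=9/2b +529.412ms=3/2b
Σ=6b of 6 (170bpm 3/4) — PASS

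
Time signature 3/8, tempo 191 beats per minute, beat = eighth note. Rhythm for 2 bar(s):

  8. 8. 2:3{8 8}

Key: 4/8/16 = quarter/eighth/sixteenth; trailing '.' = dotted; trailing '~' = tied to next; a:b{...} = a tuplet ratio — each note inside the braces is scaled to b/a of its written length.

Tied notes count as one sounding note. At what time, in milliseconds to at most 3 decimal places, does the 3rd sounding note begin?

1. 0.0ms @ 0 + 471.204ms (3/2)
2. 471.204ms @ 3/2 + 471.204ms (3/2)
3. 942.408ms @ 3 + 471.204ms (3/2)
4. 1413.613ms @ 9/2 + 471.204ms (3/2)

note 3 onset = 3b = 942.408ms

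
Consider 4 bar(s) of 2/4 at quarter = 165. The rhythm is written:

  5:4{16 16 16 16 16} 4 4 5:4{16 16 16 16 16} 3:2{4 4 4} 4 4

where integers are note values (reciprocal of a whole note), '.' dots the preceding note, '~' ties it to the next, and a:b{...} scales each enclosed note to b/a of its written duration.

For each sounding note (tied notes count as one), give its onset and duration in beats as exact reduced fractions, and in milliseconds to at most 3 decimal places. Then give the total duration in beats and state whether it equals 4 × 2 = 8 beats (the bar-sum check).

1) 0.0ms=0b +72.727ms=1/5b
2) 72.727ms=1/5b +72.727ms=1/5b
3) 145.455ms=2/5b +72.727ms=1/5b
4) 218.182ms=3/5b +72.727ms=1/5b
5) 290.909ms=4/5b +72.727ms=1/5b
6) 363.636ms=1b +363.636ms=1b
7) 727.273ms=2b +363.636ms=1b
8) 1090.909ms=3b +72.727ms=1/5b
9) 1163.636ms=16/5b +72.727ms=1/5b
10) 1236.364ms=17/5b +72.727ms=1/5b
11) 1309.091ms=18/5b +72.727ms=1/5b
12) 1381.818ms=19/5b +72.727ms=1/5b
13) 1454.545ms=4b +242.424ms=2/3b
14) 1696.97ms=14/3b +242.424ms=2/3b
15) 1939.394ms=16/3b +242.424ms=2/3b
16) 2181.818ms=6b +363.636ms=1b
17) 2545.455ms=7b +363.636ms=1b
Σ=8b of 8 (165bpm 2/4) — PASS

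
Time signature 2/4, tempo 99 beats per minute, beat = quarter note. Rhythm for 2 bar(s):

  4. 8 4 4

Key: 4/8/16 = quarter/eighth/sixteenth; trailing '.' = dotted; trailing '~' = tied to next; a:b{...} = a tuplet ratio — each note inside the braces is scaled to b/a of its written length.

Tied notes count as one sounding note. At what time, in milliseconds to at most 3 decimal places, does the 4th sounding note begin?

1. 0.0ms @ 0 + 909.091ms (3/2)
2. 909.091ms @ 3/2 + 303.03ms (1/2)
3. 1212.121ms @ 2 + 606.061ms (1)
4. 1818.182ms @ 3 + 606.061ms (1)

note 4 onset = 3b = 1818.182ms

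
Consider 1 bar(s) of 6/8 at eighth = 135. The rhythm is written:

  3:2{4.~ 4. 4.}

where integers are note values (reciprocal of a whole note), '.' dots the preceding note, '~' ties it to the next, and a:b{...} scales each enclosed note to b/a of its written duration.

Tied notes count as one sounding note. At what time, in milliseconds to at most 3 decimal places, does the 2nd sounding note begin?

1. 0.0ms @ 0 + 1777.778ms (4)
2. 1777.778ms @ 4 + 888.889ms (2)

note 2 onset = 4b = 1777.778ms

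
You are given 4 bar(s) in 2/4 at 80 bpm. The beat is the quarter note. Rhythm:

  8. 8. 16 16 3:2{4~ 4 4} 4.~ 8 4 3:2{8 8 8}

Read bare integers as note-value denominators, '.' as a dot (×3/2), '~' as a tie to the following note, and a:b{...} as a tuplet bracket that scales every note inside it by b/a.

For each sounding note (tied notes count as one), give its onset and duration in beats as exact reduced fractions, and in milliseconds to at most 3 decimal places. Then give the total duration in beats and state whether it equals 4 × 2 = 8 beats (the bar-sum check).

1) 0.0ms=0b +562.5ms=3/4b
2) 562.5ms=3/4b +562.5ms=3/4b
3) 1125.0ms=3/2b +187.5ms=1/4b
4) 1312.5ms=7/4b +187.5ms=1/4b
5) 1500.0ms=2b +1000.0ms=4/3b
6) 2500.0ms=10/3b +500.0ms=2/3b
7) 3000.0ms=4b +1500.0ms=2b
8) 4500.0ms=6b +750.0ms=1b
9) 5250.0ms=7b +250.0ms=1/3b
10) 5500.0ms=22/3b +250.0ms=1/3b
11) 5750.0ms=23/3b +250.0ms=1/3b
Σ=8b of 8 (80bpm 2/4) — PASS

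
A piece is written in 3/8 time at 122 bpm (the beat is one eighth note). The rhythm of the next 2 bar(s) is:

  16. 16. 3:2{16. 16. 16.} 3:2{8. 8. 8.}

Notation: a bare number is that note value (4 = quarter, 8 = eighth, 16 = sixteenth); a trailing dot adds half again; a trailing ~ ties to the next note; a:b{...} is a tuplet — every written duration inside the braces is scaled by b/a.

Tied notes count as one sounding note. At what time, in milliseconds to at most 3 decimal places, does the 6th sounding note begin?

note 6 onset = 3b = 1475.41ms

1. 0.0ms @ 0 + 368.852ms (3/4)
2. 368.852ms @ 3/4 + 368.852ms (3/4)
3. 737.705ms @ 3/2 + 245.902ms (1/2)
4. 983.607ms @ 2 + 245.902ms (1/2)
5. 1229.508ms @ 5/2 + 245.902ms (1/2)
6. 1475.41ms @ 3 + 491.803ms (1)
7. 1967.213ms @ 4 + 491.803ms (1)
8. 2459.016ms @ 5 + 491.803ms (1)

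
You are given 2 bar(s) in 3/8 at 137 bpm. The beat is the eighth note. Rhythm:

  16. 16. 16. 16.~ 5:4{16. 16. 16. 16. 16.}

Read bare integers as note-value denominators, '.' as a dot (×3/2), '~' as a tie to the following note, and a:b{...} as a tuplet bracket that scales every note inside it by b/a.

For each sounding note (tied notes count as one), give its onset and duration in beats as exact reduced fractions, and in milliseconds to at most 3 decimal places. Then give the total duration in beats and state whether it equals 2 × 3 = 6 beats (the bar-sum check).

1) 0.0ms=0b +328.467ms=3/4b
2) 328.467ms=3/4b +328.467ms=3/4b
3) 656.934ms=3/2b +328.467ms=3/4b
4) 985.401ms=9/4b +591.241ms=27/20b
5) 1576.642ms=18/5b +262.774ms=3/5b
6) 1839.416ms=21/5b +262.774ms=3/5b
7) 2102.19ms=24/5b +262.774ms=3/5b
8) 2364.964ms=27/5b +262.774ms=3/5b
Σ=6b of 6 (137bpm 3/8) — PASS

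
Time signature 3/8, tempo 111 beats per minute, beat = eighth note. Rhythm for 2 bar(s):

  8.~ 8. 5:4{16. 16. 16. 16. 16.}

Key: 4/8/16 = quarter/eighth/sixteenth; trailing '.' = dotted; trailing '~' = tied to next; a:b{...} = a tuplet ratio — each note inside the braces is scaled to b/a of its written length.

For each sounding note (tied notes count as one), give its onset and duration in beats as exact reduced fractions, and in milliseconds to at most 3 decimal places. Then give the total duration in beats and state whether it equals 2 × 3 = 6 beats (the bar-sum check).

1) 0.0ms=0b +1621.622ms=3b
2) 1621.622ms=3b +324.324ms=3/5b
3) 1945.946ms=18/5b +324.324ms=3/5b
4) 2270.27ms=21/5b +324.324ms=3/5b
5) 2594.595ms=24/5b +324.324ms=3/5b
6) 2918.919ms=27/5b +324.324ms=3/5b
Σ=6b of 6 (111bpm 3/8) — PASS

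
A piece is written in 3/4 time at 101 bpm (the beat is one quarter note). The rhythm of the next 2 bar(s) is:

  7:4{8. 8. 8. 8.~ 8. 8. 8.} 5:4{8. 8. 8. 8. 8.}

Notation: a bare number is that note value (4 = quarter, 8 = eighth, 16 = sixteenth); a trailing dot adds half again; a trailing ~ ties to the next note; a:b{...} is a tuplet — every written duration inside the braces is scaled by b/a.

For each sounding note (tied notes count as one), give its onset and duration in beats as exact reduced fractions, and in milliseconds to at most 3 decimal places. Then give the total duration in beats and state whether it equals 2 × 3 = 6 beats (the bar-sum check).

1) 0.0ms=0b +254.597ms=3/7b
2) 254.597ms=3/7b +254.597ms=3/7b
3) 509.194ms=6/7b +254.597ms=3/7b
4) 763.791ms=9/7b +509.194ms=6/7b
5) 1272.984ms=15/7b +254.597ms=3/7b
6) 1527.581ms=18/7b +254.597ms=3/7b
7) 1782.178ms=3b +356.436ms=3/5b
8) 2138.614ms=18/5b +356.436ms=3/5b
9) 2495.05ms=21/5b +356.436ms=3/5b
10) 2851.485ms=24/5b +356.436ms=3/5b
11) 3207.921ms=27/5b +356.436ms=3/5b
Σ=6b of 6 (101bpm 3/4) — PASS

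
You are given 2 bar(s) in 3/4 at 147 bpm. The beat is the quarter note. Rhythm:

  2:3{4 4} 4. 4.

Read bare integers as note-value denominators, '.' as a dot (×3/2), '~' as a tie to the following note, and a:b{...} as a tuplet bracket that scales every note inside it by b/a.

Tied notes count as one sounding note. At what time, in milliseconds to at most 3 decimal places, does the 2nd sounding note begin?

note 2 onset = 3/2b = 612.245ms

1. 0.0ms @ 0 + 612.245ms (3/2)
2. 612.245ms @ 3/2 + 612.245ms (3/2)
3. 1224.49ms @ 3 + 612.245ms (3/2)
4. 1836.735ms @ 9/2 + 612.245ms (3/2)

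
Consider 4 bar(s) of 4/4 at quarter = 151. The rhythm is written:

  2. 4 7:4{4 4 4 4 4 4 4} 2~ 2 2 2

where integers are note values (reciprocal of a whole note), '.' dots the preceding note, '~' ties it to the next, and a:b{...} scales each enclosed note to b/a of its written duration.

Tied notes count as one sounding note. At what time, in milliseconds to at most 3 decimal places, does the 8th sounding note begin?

note 8 onset = 48/7b = 2724.693ms

1. 0.0ms @ 0 + 1192.053ms (3)
2. 1192.053ms @ 3 + 397.351ms (1)
3. 1589.404ms @ 4 + 227.058ms (4/7)
4. 1816.462ms @ 32/7 + 227.058ms (4/7)
5. 2043.519ms @ 36/7 + 227.058ms (4/7)
6. 2270.577ms @ 40/7 + 227.058ms (4/7)
7. 2497.635ms @ 44/7 + 227.058ms (4/7)
8. 2724.693ms @ 48/7 + 227.058ms (4/7)
9. 2951.75ms @ 52/7 + 227.058ms (4/7)
10. 3178.808ms @ 8 + 1589.404ms (4)
11. 4768.212ms @ 12 + 794.702ms (2)
12. 5562.914ms @ 14 + 794.702ms (2)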